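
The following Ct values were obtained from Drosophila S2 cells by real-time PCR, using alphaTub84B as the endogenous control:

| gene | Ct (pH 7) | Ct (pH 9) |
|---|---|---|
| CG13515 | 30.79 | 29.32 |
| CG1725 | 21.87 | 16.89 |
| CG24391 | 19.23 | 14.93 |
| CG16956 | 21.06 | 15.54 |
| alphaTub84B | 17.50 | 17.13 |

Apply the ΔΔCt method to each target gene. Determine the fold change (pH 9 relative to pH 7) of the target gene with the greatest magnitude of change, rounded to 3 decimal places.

35.506

CG13515: ΔΔCt = (29.32−17.13) − (30.79−17.50) = 12.19 − 13.29 = -1.10; fold change = 2^1.10 = 2.144
CG1725: ΔΔCt = (16.89−17.13) − (21.87−17.50) = -0.24 − 4.37 = -4.61; fold change = 2^4.61 = 24.420
CG24391: ΔΔCt = (14.93−17.13) − (19.23−17.50) = -2.20 − 1.73 = -3.93; fold change = 2^3.93 = 15.242
CG16956: ΔΔCt = (15.54−17.13) − (21.06−17.50) = -1.59 − 3.56 = -5.15; fold change = 2^5.15 = 35.506
CG16956 has the largest |ΔΔCt| = 5.15.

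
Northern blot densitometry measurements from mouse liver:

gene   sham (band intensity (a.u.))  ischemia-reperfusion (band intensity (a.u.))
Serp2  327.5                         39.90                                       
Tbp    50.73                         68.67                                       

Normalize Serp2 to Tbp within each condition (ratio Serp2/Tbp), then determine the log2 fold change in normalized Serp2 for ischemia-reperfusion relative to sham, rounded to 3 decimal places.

Serp2/Tbp (sham) = 327.5 / 50.73 = 6.4557
Serp2/Tbp (ischemia-reperfusion) = 39.90 / 68.67 = 0.58104
Fold change = 0.58104 / 6.4557 = 0.0900
log2(0.0900) = -3.4739

-3.474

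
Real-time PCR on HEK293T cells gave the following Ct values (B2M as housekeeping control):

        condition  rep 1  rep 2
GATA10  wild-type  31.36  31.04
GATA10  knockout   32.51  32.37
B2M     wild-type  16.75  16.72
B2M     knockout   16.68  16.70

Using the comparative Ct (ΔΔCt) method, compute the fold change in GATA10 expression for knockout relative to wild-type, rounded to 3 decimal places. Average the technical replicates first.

Mean Ct: GATA10 wild-type 31.200; GATA10 knockout 32.440; B2M wild-type 16.735; B2M knockout 16.690
ΔCt(wild-type) = 31.200 − 16.735 = 14.465
ΔCt(knockout) = 32.440 − 16.690 = 15.750
ΔΔCt = 15.750 − 14.465 = 1.285
Fold change = 2^(−1.285) = 0.4104

0.410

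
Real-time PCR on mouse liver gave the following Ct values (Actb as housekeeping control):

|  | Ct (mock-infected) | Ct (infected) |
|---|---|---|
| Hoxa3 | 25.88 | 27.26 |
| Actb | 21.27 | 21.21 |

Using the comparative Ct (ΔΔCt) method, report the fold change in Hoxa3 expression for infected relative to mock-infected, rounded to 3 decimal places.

0.369

ΔCt(mock-infected) = 25.880 − 21.270 = 4.610
ΔCt(infected) = 27.260 − 21.210 = 6.050
ΔΔCt = 6.050 − 4.610 = 1.440
Fold change = 2^(−1.440) = 0.3686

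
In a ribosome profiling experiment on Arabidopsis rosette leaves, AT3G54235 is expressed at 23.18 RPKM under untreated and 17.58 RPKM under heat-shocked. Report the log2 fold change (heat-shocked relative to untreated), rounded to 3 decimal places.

-0.399

Fold change = 17.58 / 23.18 = 0.7584
log2(0.7584) = -0.3989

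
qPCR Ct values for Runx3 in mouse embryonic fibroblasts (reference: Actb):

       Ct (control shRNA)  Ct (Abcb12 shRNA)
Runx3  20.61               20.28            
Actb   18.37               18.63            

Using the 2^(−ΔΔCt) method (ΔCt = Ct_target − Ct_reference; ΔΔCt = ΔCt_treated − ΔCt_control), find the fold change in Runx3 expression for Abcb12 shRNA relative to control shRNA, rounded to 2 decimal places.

1.51

ΔCt(control shRNA) = 20.610 − 18.370 = 2.240
ΔCt(Abcb12 shRNA) = 20.280 − 18.630 = 1.650
ΔΔCt = 1.650 − 2.240 = -0.590
Fold change = 2^(−(-0.590)) = 2^0.590 = 1.505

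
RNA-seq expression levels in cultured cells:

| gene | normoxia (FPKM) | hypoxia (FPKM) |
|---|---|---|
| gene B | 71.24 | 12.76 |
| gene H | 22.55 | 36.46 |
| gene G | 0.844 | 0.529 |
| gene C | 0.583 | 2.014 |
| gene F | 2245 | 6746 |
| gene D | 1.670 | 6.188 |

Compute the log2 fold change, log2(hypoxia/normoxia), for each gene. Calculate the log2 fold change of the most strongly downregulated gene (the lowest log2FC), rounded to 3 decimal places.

-2.481

log2(12.76/71.24) = -2.481  (gene B)
log2(36.46/22.55) = 0.693  (gene H)
log2(0.529/0.844) = -0.674  (gene G)
log2(2.014/0.583) = 1.788  (gene C)
log2(6746/2245) = 1.587  (gene F)
log2(6.188/1.670) = 1.890  (gene D)
gene B is most strongly downregulated.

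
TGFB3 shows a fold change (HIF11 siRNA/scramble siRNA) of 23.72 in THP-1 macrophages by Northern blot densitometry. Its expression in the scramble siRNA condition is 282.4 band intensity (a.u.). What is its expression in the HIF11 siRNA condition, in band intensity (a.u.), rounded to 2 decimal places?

6698.53

HIF11 siRNA expression = 282.4 × 23.72 = 6698.53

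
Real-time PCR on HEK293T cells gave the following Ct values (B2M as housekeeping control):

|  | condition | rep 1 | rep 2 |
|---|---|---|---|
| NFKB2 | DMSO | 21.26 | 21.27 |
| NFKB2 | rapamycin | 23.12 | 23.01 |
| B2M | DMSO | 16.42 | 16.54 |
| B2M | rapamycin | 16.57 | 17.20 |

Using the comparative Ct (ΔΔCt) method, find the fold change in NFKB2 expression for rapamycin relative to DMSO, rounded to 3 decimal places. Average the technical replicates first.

0.380

Mean Ct: NFKB2 DMSO 21.265; NFKB2 rapamycin 23.065; B2M DMSO 16.480; B2M rapamycin 16.885
ΔCt(DMSO) = 21.265 − 16.480 = 4.785
ΔCt(rapamycin) = 23.065 − 16.885 = 6.180
ΔΔCt = 6.180 − 4.785 = 1.395
Fold change = 2^(−1.395) = 0.3802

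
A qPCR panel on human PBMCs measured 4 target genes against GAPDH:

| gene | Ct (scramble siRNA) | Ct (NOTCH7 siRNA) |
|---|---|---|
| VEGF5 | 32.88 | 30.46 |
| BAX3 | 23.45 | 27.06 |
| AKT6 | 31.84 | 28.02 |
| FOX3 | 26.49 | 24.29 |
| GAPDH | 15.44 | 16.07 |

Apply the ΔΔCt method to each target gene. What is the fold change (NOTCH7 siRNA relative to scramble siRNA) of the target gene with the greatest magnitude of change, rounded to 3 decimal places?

VEGF5: ΔΔCt = (30.46−16.07) − (32.88−15.44) = 14.39 − 17.44 = -3.05; fold change = 2^3.05 = 8.282
BAX3: ΔΔCt = (27.06−16.07) − (23.45−15.44) = 10.99 − 8.01 = 2.98; fold change = 2^-2.98 = 0.127
AKT6: ΔΔCt = (28.02−16.07) − (31.84−15.44) = 11.95 − 16.40 = -4.45; fold change = 2^4.45 = 21.857
FOX3: ΔΔCt = (24.29−16.07) − (26.49−15.44) = 8.22 − 11.05 = -2.83; fold change = 2^2.83 = 7.111
AKT6 has the largest |ΔΔCt| = 4.45.

21.857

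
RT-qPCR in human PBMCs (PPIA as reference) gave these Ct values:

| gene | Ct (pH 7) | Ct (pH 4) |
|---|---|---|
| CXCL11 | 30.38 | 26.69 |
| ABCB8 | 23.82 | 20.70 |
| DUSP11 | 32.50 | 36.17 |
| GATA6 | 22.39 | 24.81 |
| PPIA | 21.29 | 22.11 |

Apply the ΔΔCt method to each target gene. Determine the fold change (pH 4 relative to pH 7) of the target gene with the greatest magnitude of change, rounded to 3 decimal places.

22.785

CXCL11: ΔΔCt = (26.69−22.11) − (30.38−21.29) = 4.58 − 9.09 = -4.51; fold change = 2^4.51 = 22.785
ABCB8: ΔΔCt = (20.70−22.11) − (23.82−21.29) = -1.41 − 2.53 = -3.94; fold change = 2^3.94 = 15.348
DUSP11: ΔΔCt = (36.17−22.11) − (32.50−21.29) = 14.06 − 11.21 = 2.85; fold change = 2^-2.85 = 0.139
GATA6: ΔΔCt = (24.81−22.11) − (22.39−21.29) = 2.70 − 1.10 = 1.60; fold change = 2^-1.60 = 0.330
CXCL11 has the largest |ΔΔCt| = 4.51.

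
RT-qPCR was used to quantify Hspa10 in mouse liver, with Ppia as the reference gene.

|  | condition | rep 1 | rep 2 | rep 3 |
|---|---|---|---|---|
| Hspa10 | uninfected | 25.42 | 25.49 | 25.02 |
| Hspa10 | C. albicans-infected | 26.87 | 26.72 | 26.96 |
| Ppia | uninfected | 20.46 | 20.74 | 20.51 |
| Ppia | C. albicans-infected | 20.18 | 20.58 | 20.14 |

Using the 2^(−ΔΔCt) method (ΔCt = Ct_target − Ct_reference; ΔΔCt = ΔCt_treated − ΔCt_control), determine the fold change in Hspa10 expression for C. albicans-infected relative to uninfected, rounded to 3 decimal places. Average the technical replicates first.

Mean Ct: Hspa10 uninfected 25.310; Hspa10 C. albicans-infected 26.850; Ppia uninfected 20.570; Ppia C. albicans-infected 20.300
ΔCt(uninfected) = 25.310 − 20.570 = 4.740
ΔCt(C. albicans-infected) = 26.850 − 20.300 = 6.550
ΔΔCt = 6.550 − 4.740 = 1.810
Fold change = 2^(−1.810) = 0.2852

0.285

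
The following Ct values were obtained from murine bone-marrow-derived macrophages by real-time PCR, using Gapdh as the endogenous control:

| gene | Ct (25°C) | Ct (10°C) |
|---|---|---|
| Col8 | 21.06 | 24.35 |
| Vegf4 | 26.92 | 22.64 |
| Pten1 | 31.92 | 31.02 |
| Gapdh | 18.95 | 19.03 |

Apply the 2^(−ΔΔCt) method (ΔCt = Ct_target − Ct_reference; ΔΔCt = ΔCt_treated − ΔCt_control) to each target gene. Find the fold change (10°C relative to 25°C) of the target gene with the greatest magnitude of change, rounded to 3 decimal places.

20.535

Col8: ΔΔCt = (24.35−19.03) − (21.06−18.95) = 5.32 − 2.11 = 3.21; fold change = 2^-3.21 = 0.108
Vegf4: ΔΔCt = (22.64−19.03) − (26.92−18.95) = 3.61 − 7.97 = -4.36; fold change = 2^4.36 = 20.535
Pten1: ΔΔCt = (31.02−19.03) − (31.92−18.95) = 11.99 − 12.97 = -0.98; fold change = 2^0.98 = 1.972
Vegf4 has the largest |ΔΔCt| = 4.36.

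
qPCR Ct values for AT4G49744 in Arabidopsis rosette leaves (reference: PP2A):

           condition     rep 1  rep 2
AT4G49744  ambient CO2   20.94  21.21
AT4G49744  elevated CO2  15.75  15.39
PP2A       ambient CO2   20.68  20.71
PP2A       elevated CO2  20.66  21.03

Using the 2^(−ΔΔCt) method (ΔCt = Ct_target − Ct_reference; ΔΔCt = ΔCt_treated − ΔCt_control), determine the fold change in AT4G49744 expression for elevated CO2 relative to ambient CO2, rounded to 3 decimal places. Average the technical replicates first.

50.388

Mean Ct: AT4G49744 ambient CO2 21.075; AT4G49744 elevated CO2 15.570; PP2A ambient CO2 20.695; PP2A elevated CO2 20.845
ΔCt(ambient CO2) = 21.075 − 20.695 = 0.380
ΔCt(elevated CO2) = 15.570 − 20.845 = -5.275
ΔΔCt = -5.275 − 0.380 = -5.655
Fold change = 2^(−(-5.655)) = 2^5.655 = 50.3877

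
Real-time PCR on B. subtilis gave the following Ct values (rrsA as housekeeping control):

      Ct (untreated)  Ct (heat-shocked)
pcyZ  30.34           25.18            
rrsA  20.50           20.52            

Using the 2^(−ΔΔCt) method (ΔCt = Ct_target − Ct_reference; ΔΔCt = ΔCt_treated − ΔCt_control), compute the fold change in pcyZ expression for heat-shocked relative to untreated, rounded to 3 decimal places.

36.252

ΔCt(untreated) = 30.340 − 20.500 = 9.840
ΔCt(heat-shocked) = 25.180 − 20.520 = 4.660
ΔΔCt = 4.660 − 9.840 = -5.180
Fold change = 2^(−(-5.180)) = 2^5.180 = 36.2523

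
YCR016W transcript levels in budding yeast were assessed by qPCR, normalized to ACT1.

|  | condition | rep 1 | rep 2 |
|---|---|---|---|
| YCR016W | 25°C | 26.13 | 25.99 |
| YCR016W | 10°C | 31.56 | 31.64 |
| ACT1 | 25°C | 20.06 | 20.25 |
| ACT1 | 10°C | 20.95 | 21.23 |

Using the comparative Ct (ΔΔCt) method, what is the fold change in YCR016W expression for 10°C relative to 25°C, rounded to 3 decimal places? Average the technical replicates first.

Mean Ct: YCR016W 25°C 26.060; YCR016W 10°C 31.600; ACT1 25°C 20.155; ACT1 10°C 21.090
ΔCt(25°C) = 26.060 − 20.155 = 5.905
ΔCt(10°C) = 31.600 − 21.090 = 10.510
ΔΔCt = 10.510 − 5.905 = 4.605
Fold change = 2^(−4.605) = 0.0411

0.041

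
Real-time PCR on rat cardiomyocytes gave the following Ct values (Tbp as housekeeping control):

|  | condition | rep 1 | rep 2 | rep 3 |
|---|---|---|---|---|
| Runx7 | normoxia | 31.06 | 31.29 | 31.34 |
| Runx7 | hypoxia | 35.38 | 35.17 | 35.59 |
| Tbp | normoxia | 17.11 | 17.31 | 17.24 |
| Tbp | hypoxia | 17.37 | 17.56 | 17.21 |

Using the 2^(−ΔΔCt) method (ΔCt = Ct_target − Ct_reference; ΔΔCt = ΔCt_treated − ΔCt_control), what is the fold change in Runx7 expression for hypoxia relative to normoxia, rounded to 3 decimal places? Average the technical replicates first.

Mean Ct: Runx7 normoxia 31.230; Runx7 hypoxia 35.380; Tbp normoxia 17.220; Tbp hypoxia 17.380
ΔCt(normoxia) = 31.230 − 17.220 = 14.010
ΔCt(hypoxia) = 35.380 − 17.380 = 18.000
ΔΔCt = 18.000 − 14.010 = 3.990
Fold change = 2^(−3.990) = 0.0629

0.063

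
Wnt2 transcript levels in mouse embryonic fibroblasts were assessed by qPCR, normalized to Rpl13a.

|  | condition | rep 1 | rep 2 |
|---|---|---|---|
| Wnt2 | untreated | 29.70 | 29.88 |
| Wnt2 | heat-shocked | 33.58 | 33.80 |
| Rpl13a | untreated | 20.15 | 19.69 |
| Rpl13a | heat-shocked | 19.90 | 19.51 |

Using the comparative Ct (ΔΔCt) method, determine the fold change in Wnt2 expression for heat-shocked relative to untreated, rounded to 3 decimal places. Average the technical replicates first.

Mean Ct: Wnt2 untreated 29.790; Wnt2 heat-shocked 33.690; Rpl13a untreated 19.920; Rpl13a heat-shocked 19.705
ΔCt(untreated) = 29.790 − 19.920 = 9.870
ΔCt(heat-shocked) = 33.690 − 19.705 = 13.985
ΔΔCt = 13.985 − 9.870 = 4.115
Fold change = 2^(−4.115) = 0.0577

0.058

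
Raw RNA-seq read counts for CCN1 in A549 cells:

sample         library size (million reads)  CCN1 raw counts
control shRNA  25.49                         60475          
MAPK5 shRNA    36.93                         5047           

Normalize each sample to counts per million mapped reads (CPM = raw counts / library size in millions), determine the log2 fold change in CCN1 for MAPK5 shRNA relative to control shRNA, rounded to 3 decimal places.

-4.118

CPM(control shRNA) = 60475 / 25.49 = 2372.4990
CPM(MAPK5 shRNA) = 5047 / 36.93 = 136.6640
Fold change = 136.6640 / 2372.4990 = 0.05760
log2(0.05760) = -4.1177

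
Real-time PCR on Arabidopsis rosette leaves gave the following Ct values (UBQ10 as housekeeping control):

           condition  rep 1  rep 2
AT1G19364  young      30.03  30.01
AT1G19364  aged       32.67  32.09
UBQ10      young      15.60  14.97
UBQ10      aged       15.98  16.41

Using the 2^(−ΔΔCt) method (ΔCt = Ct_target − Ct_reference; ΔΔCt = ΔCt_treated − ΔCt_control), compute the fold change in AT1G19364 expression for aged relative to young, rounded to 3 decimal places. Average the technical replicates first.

0.366

Mean Ct: AT1G19364 young 30.020; AT1G19364 aged 32.380; UBQ10 young 15.285; UBQ10 aged 16.195
ΔCt(young) = 30.020 − 15.285 = 14.735
ΔCt(aged) = 32.380 − 16.195 = 16.185
ΔΔCt = 16.185 − 14.735 = 1.450
Fold change = 2^(−1.450) = 0.3660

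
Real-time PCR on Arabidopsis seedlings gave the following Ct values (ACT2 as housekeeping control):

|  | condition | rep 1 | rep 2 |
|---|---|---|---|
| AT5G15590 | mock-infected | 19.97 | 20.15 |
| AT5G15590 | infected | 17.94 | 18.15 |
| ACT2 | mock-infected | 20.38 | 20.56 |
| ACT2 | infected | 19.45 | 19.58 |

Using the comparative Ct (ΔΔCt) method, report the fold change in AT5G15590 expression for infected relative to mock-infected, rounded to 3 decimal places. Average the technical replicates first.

Mean Ct: AT5G15590 mock-infected 20.060; AT5G15590 infected 18.045; ACT2 mock-infected 20.470; ACT2 infected 19.515
ΔCt(mock-infected) = 20.060 − 20.470 = -0.410
ΔCt(infected) = 18.045 − 19.515 = -1.470
ΔΔCt = -1.470 − (-0.410) = -1.060
Fold change = 2^(−(-1.060)) = 2^1.060 = 2.0849

2.085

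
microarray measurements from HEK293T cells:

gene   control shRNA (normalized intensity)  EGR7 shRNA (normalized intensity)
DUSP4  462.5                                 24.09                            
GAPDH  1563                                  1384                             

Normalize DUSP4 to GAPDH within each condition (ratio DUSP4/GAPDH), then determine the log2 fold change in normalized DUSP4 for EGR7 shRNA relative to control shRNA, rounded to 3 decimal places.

DUSP4/GAPDH (control shRNA) = 462.5 / 1563 = 0.29591
DUSP4/GAPDH (EGR7 shRNA) = 24.09 / 1384 = 0.017406
Fold change = 0.017406 / 0.29591 = 0.0588
log2(0.0588) = -4.0875

-4.087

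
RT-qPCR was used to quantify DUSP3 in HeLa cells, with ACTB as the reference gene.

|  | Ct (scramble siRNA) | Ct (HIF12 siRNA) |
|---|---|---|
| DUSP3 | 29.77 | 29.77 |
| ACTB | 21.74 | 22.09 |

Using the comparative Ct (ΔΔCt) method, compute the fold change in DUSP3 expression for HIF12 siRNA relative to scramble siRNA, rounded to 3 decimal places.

ΔCt(scramble siRNA) = 29.770 − 21.740 = 8.030
ΔCt(HIF12 siRNA) = 29.770 − 22.090 = 7.680
ΔΔCt = 7.680 − 8.030 = -0.350
Fold change = 2^(−(-0.350)) = 2^0.350 = 1.2746

1.275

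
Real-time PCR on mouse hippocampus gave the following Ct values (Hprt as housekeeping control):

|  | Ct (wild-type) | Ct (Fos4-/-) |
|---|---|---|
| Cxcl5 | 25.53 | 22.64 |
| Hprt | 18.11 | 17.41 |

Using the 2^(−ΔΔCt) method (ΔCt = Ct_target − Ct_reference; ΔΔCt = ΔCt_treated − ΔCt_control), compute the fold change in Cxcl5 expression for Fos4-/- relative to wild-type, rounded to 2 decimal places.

ΔCt(wild-type) = 25.530 − 18.110 = 7.420
ΔCt(Fos4-/-) = 22.640 − 17.410 = 5.230
ΔΔCt = 5.230 − 7.420 = -2.190
Fold change = 2^(−(-2.190)) = 2^2.190 = 4.563

4.56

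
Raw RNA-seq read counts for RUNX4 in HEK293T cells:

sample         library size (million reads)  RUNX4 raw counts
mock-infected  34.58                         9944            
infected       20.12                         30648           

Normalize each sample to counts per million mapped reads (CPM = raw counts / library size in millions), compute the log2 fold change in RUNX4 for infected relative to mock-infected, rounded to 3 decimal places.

CPM(mock-infected) = 9944 / 34.58 = 287.5651
CPM(infected) = 30648 / 20.12 = 1523.2604
Fold change = 1523.2604 / 287.5651 = 5.29710
log2(5.29710) = 2.4052

2.405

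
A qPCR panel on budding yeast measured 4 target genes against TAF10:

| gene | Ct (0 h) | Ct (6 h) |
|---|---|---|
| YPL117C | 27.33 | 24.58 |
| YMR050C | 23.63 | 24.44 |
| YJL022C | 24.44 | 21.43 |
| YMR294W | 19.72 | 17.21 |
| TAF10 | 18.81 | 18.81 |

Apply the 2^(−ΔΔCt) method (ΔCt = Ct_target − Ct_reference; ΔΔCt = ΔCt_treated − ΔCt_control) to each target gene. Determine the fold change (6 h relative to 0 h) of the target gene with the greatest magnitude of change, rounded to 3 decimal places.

8.056

YPL117C: ΔΔCt = (24.58−18.81) − (27.33−18.81) = 5.77 − 8.52 = -2.75; fold change = 2^2.75 = 6.727
YMR050C: ΔΔCt = (24.44−18.81) − (23.63−18.81) = 5.63 − 4.82 = 0.81; fold change = 2^-0.81 = 0.570
YJL022C: ΔΔCt = (21.43−18.81) − (24.44−18.81) = 2.62 − 5.63 = -3.01; fold change = 2^3.01 = 8.056
YMR294W: ΔΔCt = (17.21−18.81) − (19.72−18.81) = -1.60 − 0.91 = -2.51; fold change = 2^2.51 = 5.696
YJL022C has the largest |ΔΔCt| = 3.01.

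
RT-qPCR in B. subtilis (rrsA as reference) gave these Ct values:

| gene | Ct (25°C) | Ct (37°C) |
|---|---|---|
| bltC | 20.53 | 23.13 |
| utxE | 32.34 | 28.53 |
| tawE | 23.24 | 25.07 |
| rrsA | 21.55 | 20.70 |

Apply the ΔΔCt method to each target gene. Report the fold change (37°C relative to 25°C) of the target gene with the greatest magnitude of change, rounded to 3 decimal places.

bltC: ΔΔCt = (23.13−20.70) − (20.53−21.55) = 2.43 − (-1.02) = 3.45; fold change = 2^-3.45 = 0.092
utxE: ΔΔCt = (28.53−20.70) − (32.34−21.55) = 7.83 − 10.79 = -2.96; fold change = 2^2.96 = 7.781
tawE: ΔΔCt = (25.07−20.70) − (23.24−21.55) = 4.37 − 1.69 = 2.68; fold change = 2^-2.68 = 0.156
bltC has the largest |ΔΔCt| = 3.45.

0.092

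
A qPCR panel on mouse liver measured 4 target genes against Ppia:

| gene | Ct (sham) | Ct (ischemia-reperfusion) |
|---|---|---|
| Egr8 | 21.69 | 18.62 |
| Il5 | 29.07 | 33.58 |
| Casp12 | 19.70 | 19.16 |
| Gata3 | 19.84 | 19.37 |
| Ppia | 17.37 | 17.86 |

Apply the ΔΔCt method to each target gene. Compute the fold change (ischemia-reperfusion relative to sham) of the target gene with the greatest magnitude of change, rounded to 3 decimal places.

0.062

Egr8: ΔΔCt = (18.62−17.86) − (21.69−17.37) = 0.76 − 4.32 = -3.56; fold change = 2^3.56 = 11.794
Il5: ΔΔCt = (33.58−17.86) − (29.07−17.37) = 15.72 − 11.70 = 4.02; fold change = 2^-4.02 = 0.062
Casp12: ΔΔCt = (19.16−17.86) − (19.70−17.37) = 1.30 − 2.33 = -1.03; fold change = 2^1.03 = 2.042
Gata3: ΔΔCt = (19.37−17.86) − (19.84−17.37) = 1.51 − 2.47 = -0.96; fold change = 2^0.96 = 1.945
Il5 has the largest |ΔΔCt| = 4.02.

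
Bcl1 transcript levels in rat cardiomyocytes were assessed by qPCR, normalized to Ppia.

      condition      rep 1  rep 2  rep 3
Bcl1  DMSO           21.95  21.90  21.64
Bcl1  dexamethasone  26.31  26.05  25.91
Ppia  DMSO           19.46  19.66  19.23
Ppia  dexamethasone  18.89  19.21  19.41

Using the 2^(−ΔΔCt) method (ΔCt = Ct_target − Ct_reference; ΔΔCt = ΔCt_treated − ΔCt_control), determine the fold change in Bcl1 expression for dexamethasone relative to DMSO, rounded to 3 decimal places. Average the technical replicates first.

Mean Ct: Bcl1 DMSO 21.830; Bcl1 dexamethasone 26.090; Ppia DMSO 19.450; Ppia dexamethasone 19.170
ΔCt(DMSO) = 21.830 − 19.450 = 2.380
ΔCt(dexamethasone) = 26.090 − 19.170 = 6.920
ΔΔCt = 6.920 − 2.380 = 4.540
Fold change = 2^(−4.540) = 0.0430

0.043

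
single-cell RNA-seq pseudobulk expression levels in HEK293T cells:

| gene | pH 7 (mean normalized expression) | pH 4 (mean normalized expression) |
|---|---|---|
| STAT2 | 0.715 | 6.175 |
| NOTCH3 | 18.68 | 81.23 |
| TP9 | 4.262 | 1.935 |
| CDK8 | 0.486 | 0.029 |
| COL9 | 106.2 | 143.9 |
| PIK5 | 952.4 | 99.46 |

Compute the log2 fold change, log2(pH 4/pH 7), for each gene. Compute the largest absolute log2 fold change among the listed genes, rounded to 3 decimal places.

log2(6.175/0.715) = 3.110  (STAT2)
log2(81.23/18.68) = 2.121  (NOTCH3)
log2(1.935/4.262) = -1.139  (TP9)
log2(0.029/0.486) = -4.067  (CDK8)
log2(143.9/106.2) = 0.438  (COL9)
log2(99.46/952.4) = -3.259  (PIK5)
The largest magnitude belongs to CDK8.

4.067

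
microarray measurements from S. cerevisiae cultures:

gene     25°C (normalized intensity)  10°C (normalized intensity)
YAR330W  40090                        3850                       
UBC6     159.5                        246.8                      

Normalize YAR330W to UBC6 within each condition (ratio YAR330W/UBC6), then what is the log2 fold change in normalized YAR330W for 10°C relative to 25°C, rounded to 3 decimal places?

-4.010

YAR330W/UBC6 (25°C) = 40090 / 159.5 = 251.35
YAR330W/UBC6 (10°C) = 3850 / 246.8 = 15.6
Fold change = 15.6 / 251.35 = 0.0621
log2(0.0621) = -4.0101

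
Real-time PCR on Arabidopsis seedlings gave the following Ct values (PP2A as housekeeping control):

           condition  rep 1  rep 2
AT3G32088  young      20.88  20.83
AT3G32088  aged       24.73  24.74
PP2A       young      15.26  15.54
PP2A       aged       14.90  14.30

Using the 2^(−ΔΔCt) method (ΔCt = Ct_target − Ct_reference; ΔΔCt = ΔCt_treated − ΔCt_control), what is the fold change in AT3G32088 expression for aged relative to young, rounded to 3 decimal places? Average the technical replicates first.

0.039

Mean Ct: AT3G32088 young 20.855; AT3G32088 aged 24.735; PP2A young 15.400; PP2A aged 14.600
ΔCt(young) = 20.855 − 15.400 = 5.455
ΔCt(aged) = 24.735 − 14.600 = 10.135
ΔΔCt = 10.135 − 5.455 = 4.680
Fold change = 2^(−4.680) = 0.0390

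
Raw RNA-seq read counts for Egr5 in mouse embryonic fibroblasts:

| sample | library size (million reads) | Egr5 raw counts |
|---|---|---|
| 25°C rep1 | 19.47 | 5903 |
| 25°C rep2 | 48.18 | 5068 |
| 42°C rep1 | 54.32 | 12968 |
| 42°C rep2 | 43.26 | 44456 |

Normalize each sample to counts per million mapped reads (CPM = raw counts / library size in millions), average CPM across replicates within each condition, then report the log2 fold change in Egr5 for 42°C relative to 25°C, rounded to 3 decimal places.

1.633

CPM(25°C rep1) = 5903 / 19.47 = 303.1844
CPM(25°C rep2) = 5068 / 48.18 = 105.1889
CPM(42°C rep1) = 12968 / 54.32 = 238.7334
CPM(42°C rep2) = 44456 / 43.26 = 1027.6468
mean CPM(25°C) = 204.1866; mean CPM(42°C) = 633.1901
Fold change = 633.1901 / 204.1866 = 3.10104
log2(3.10104) = 1.6328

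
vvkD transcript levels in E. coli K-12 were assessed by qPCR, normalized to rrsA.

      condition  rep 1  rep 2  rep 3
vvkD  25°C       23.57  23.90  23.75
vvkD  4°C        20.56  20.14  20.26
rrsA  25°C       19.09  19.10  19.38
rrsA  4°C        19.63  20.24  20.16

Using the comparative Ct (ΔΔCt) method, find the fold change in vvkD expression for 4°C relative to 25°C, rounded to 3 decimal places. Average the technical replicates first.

18.896

Mean Ct: vvkD 25°C 23.740; vvkD 4°C 20.320; rrsA 25°C 19.190; rrsA 4°C 20.010
ΔCt(25°C) = 23.740 − 19.190 = 4.550
ΔCt(4°C) = 20.320 − 20.010 = 0.310
ΔΔCt = 0.310 − 4.550 = -4.240
Fold change = 2^(−(-4.240)) = 2^4.240 = 18.8959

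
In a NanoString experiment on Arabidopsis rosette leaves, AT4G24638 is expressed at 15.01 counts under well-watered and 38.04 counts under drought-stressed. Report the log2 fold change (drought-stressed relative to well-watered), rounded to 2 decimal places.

Fold change = 38.04 / 15.01 = 2.5343
log2(2.5343) = 1.342

1.34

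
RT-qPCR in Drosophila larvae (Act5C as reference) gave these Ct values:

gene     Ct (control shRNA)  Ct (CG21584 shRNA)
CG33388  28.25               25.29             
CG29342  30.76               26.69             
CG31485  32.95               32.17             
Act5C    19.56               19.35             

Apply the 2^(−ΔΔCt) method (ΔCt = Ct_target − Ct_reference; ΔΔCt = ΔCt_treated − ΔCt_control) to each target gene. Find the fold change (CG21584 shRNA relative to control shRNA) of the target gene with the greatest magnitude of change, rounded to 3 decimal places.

14.520

CG33388: ΔΔCt = (25.29−19.35) − (28.25−19.56) = 5.94 − 8.69 = -2.75; fold change = 2^2.75 = 6.727
CG29342: ΔΔCt = (26.69−19.35) − (30.76−19.56) = 7.34 − 11.20 = -3.86; fold change = 2^3.86 = 14.520
CG31485: ΔΔCt = (32.17−19.35) − (32.95−19.56) = 12.82 − 13.39 = -0.57; fold change = 2^0.57 = 1.485
CG29342 has the largest |ΔΔCt| = 3.86.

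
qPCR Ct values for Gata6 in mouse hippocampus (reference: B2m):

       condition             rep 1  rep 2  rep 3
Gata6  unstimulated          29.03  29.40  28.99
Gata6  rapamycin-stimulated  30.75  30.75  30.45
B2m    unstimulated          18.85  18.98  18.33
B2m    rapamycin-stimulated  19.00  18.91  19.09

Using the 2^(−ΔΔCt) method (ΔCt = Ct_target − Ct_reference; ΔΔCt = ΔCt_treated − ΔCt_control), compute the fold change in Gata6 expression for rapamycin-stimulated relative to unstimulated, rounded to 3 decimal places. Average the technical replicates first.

Mean Ct: Gata6 unstimulated 29.140; Gata6 rapamycin-stimulated 30.650; B2m unstimulated 18.720; B2m rapamycin-stimulated 19.000
ΔCt(unstimulated) = 29.140 − 18.720 = 10.420
ΔCt(rapamycin-stimulated) = 30.650 − 19.000 = 11.650
ΔΔCt = 11.650 − 10.420 = 1.230
Fold change = 2^(−1.230) = 0.4263

0.426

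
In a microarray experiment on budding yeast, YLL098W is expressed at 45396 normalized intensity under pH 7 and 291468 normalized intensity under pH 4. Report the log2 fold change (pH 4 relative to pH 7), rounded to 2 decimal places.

Fold change = 291468 / 45396 = 6.4206
log2(6.4206) = 2.683

2.68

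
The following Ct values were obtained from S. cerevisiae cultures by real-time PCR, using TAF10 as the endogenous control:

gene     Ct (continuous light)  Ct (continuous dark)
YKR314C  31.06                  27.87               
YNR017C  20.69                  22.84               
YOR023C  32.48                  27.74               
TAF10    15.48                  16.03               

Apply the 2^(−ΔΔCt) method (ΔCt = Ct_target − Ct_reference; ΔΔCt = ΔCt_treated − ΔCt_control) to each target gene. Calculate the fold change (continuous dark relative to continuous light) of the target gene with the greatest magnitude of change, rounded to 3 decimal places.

YKR314C: ΔΔCt = (27.87−16.03) − (31.06−15.48) = 11.84 − 15.58 = -3.74; fold change = 2^3.74 = 13.361
YNR017C: ΔΔCt = (22.84−16.03) − (20.69−15.48) = 6.81 − 5.21 = 1.60; fold change = 2^-1.60 = 0.330
YOR023C: ΔΔCt = (27.74−16.03) − (32.48−15.48) = 11.71 − 17.00 = -5.29; fold change = 2^5.29 = 39.124
YOR023C has the largest |ΔΔCt| = 5.29.

39.124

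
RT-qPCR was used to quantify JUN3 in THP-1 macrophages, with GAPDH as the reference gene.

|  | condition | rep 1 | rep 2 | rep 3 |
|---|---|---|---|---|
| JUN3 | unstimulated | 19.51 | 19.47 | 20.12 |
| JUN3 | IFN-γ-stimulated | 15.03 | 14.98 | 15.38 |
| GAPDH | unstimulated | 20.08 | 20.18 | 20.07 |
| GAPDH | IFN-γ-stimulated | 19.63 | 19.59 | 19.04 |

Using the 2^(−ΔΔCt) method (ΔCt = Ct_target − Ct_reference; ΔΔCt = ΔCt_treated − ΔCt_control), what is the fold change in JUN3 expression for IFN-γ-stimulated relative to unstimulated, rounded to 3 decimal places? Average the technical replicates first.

Mean Ct: JUN3 unstimulated 19.700; JUN3 IFN-γ-stimulated 15.130; GAPDH unstimulated 20.110; GAPDH IFN-γ-stimulated 19.420
ΔCt(unstimulated) = 19.700 − 20.110 = -0.410
ΔCt(IFN-γ-stimulated) = 15.130 − 19.420 = -4.290
ΔΔCt = -4.290 − (-0.410) = -3.880
Fold change = 2^(−(-3.880)) = 2^3.880 = 14.7230

14.723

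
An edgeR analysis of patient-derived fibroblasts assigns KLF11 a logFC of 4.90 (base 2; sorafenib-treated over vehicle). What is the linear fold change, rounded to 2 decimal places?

29.86

Fold change = 2^(4.90) = 29.857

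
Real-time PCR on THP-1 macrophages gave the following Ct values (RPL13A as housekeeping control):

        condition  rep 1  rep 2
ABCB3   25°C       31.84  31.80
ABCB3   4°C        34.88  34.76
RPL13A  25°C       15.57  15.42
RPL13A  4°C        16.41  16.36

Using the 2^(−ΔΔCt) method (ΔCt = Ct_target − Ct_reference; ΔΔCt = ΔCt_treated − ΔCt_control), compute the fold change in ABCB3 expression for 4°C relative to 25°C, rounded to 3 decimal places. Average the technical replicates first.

Mean Ct: ABCB3 25°C 31.820; ABCB3 4°C 34.820; RPL13A 25°C 15.495; RPL13A 4°C 16.385
ΔCt(25°C) = 31.820 − 15.495 = 16.325
ΔCt(4°C) = 34.820 − 16.385 = 18.435
ΔΔCt = 18.435 − 16.325 = 2.110
Fold change = 2^(−2.110) = 0.2316

0.232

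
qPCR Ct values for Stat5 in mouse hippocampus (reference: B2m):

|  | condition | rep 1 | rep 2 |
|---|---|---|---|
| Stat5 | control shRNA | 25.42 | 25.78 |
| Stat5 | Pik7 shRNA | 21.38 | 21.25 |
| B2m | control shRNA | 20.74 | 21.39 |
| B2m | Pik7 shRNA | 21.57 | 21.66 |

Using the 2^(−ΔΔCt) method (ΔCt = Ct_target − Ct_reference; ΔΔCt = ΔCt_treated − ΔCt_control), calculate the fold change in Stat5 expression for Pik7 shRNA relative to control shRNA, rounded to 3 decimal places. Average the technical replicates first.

28.542

Mean Ct: Stat5 control shRNA 25.600; Stat5 Pik7 shRNA 21.315; B2m control shRNA 21.065; B2m Pik7 shRNA 21.615
ΔCt(control shRNA) = 25.600 − 21.065 = 4.535
ΔCt(Pik7 shRNA) = 21.315 − 21.615 = -0.300
ΔΔCt = -0.300 − 4.535 = -4.835
Fold change = 2^(−(-4.835)) = 2^4.835 = 28.5417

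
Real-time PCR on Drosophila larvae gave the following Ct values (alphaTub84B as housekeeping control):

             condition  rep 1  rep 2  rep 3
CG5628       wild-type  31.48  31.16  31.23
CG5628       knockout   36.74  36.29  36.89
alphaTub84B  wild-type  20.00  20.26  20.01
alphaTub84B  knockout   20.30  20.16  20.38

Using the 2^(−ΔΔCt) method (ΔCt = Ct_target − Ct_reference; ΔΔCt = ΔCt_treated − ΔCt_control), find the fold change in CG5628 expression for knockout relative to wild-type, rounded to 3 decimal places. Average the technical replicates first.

Mean Ct: CG5628 wild-type 31.290; CG5628 knockout 36.640; alphaTub84B wild-type 20.090; alphaTub84B knockout 20.280
ΔCt(wild-type) = 31.290 − 20.090 = 11.200
ΔCt(knockout) = 36.640 − 20.280 = 16.360
ΔΔCt = 16.360 − 11.200 = 5.160
Fold change = 2^(−5.160) = 0.0280

0.028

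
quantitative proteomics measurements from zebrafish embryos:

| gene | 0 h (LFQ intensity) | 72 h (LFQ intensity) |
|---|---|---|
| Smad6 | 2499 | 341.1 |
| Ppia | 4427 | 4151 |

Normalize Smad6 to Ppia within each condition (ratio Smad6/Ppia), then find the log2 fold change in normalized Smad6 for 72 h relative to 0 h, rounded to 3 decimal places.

-2.780

Smad6/Ppia (0 h) = 2499 / 4427 = 0.56449
Smad6/Ppia (72 h) = 341.1 / 4151 = 0.082173
Fold change = 0.082173 / 0.56449 = 0.1456
log2(0.1456) = -2.7802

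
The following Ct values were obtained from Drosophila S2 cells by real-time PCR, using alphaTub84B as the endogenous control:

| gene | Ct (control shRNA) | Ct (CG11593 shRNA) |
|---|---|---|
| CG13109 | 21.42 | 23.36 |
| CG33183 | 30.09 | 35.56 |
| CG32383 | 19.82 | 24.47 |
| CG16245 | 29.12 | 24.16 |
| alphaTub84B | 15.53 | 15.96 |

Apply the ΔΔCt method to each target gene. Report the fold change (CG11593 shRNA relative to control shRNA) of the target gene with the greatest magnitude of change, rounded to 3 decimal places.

41.933

CG13109: ΔΔCt = (23.36−15.96) − (21.42−15.53) = 7.40 − 5.89 = 1.51; fold change = 2^-1.51 = 0.351
CG33183: ΔΔCt = (35.56−15.96) − (30.09−15.53) = 19.60 − 14.56 = 5.04; fold change = 2^-5.04 = 0.030
CG32383: ΔΔCt = (24.47−15.96) − (19.82−15.53) = 8.51 − 4.29 = 4.22; fold change = 2^-4.22 = 0.054
CG16245: ΔΔCt = (24.16−15.96) − (29.12−15.53) = 8.20 − 13.59 = -5.39; fold change = 2^5.39 = 41.933
CG16245 has the largest |ΔΔCt| = 5.39.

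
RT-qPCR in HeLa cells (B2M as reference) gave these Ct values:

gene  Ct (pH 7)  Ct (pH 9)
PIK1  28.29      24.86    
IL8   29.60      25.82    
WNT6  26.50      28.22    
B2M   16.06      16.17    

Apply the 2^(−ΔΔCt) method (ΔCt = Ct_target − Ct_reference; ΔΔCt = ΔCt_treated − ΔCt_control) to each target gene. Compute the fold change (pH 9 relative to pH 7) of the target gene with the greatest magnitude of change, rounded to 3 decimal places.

14.825

PIK1: ΔΔCt = (24.86−16.17) − (28.29−16.06) = 8.69 − 12.23 = -3.54; fold change = 2^3.54 = 11.632
IL8: ΔΔCt = (25.82−16.17) − (29.60−16.06) = 9.65 − 13.54 = -3.89; fold change = 2^3.89 = 14.825
WNT6: ΔΔCt = (28.22−16.17) − (26.50−16.06) = 12.05 − 10.44 = 1.61; fold change = 2^-1.61 = 0.328
IL8 has the largest |ΔΔCt| = 3.89.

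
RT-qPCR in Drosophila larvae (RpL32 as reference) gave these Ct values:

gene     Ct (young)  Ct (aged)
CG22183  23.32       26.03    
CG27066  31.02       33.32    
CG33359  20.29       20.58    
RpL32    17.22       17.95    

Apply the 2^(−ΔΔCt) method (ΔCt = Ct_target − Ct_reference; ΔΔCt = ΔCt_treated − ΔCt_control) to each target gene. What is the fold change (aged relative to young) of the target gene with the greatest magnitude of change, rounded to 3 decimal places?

CG22183: ΔΔCt = (26.03−17.95) − (23.32−17.22) = 8.08 − 6.10 = 1.98; fold change = 2^-1.98 = 0.253
CG27066: ΔΔCt = (33.32−17.95) − (31.02−17.22) = 15.37 − 13.80 = 1.57; fold change = 2^-1.57 = 0.337
CG33359: ΔΔCt = (20.58−17.95) − (20.29−17.22) = 2.63 − 3.07 = -0.44; fold change = 2^0.44 = 1.357
CG22183 has the largest |ΔΔCt| = 1.98.

0.253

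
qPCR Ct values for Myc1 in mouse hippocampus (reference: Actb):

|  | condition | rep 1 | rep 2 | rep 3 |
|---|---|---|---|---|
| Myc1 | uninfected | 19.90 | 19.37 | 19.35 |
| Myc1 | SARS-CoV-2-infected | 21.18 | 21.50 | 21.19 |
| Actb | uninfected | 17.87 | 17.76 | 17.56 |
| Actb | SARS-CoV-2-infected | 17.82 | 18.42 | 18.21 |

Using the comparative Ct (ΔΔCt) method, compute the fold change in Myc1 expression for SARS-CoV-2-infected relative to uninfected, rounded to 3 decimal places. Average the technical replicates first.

0.398

Mean Ct: Myc1 uninfected 19.540; Myc1 SARS-CoV-2-infected 21.290; Actb uninfected 17.730; Actb SARS-CoV-2-infected 18.150
ΔCt(uninfected) = 19.540 − 17.730 = 1.810
ΔCt(SARS-CoV-2-infected) = 21.290 − 18.150 = 3.140
ΔΔCt = 3.140 − 1.810 = 1.330
Fold change = 2^(−1.330) = 0.3978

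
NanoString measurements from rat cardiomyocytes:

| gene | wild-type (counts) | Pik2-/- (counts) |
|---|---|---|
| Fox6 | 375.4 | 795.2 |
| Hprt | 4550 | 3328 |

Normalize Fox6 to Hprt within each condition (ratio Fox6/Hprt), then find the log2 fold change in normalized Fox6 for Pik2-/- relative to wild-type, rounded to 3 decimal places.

Fox6/Hprt (wild-type) = 375.4 / 4550 = 0.082505
Fox6/Hprt (Pik2-/-) = 795.2 / 3328 = 0.23894
Fold change = 0.23894 / 0.082505 = 2.8961
log2(2.8961) = 1.5341

1.534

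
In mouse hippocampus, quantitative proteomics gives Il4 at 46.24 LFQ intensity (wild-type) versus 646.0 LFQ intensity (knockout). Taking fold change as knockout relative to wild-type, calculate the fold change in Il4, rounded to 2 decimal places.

13.97

Fold change = 646.0 / 46.24 = 13.971
Il4 is upregulated.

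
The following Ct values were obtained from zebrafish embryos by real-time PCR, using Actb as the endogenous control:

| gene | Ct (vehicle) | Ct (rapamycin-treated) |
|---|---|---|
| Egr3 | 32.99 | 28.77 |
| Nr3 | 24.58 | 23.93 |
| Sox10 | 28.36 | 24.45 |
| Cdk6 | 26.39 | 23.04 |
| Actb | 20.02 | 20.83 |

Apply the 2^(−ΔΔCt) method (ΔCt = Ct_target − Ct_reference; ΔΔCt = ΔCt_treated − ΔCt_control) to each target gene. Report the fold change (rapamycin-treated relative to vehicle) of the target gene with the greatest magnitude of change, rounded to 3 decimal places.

32.672

Egr3: ΔΔCt = (28.77−20.83) − (32.99−20.02) = 7.94 − 12.97 = -5.03; fold change = 2^5.03 = 32.672
Nr3: ΔΔCt = (23.93−20.83) − (24.58−20.02) = 3.10 − 4.56 = -1.46; fold change = 2^1.46 = 2.751
Sox10: ΔΔCt = (24.45−20.83) − (28.36−20.02) = 3.62 − 8.34 = -4.72; fold change = 2^4.72 = 26.355
Cdk6: ΔΔCt = (23.04−20.83) − (26.39−20.02) = 2.21 − 6.37 = -4.16; fold change = 2^4.16 = 17.877
Egr3 has the largest |ΔΔCt| = 5.03.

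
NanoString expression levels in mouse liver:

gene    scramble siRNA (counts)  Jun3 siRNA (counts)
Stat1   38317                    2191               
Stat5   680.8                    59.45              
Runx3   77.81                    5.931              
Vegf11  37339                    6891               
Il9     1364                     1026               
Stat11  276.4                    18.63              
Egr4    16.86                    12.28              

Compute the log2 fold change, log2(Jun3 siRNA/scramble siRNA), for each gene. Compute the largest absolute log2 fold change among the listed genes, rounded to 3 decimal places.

4.128

log2(2191/38317) = -4.128  (Stat1)
log2(59.45/680.8) = -3.517  (Stat5)
log2(5.931/77.81) = -3.714  (Runx3)
log2(6891/37339) = -2.438  (Vegf11)
log2(1026/1364) = -0.411  (Il9)
log2(18.63/276.4) = -3.891  (Stat11)
log2(12.28/16.86) = -0.457  (Egr4)
The largest magnitude belongs to Stat1.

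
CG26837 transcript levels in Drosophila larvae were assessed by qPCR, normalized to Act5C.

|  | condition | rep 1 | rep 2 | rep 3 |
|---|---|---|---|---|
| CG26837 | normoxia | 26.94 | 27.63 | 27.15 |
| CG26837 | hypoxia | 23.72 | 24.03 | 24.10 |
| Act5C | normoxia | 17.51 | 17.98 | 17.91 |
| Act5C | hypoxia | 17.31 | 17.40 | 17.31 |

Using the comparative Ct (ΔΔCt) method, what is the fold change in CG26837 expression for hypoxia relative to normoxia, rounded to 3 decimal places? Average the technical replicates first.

7.111

Mean Ct: CG26837 normoxia 27.240; CG26837 hypoxia 23.950; Act5C normoxia 17.800; Act5C hypoxia 17.340
ΔCt(normoxia) = 27.240 − 17.800 = 9.440
ΔCt(hypoxia) = 23.950 − 17.340 = 6.610
ΔΔCt = 6.610 − 9.440 = -2.830
Fold change = 2^(−(-2.830)) = 2^2.830 = 7.1107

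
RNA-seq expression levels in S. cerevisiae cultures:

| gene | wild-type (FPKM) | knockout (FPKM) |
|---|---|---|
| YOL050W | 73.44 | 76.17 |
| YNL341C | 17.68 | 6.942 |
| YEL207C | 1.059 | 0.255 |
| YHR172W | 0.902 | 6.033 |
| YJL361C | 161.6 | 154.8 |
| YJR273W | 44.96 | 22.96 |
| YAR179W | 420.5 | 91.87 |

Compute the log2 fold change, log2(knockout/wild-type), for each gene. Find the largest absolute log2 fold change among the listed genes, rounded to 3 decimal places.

log2(76.17/73.44) = 0.053  (YOL050W)
log2(6.942/17.68) = -1.349  (YNL341C)
log2(0.255/1.059) = -2.054  (YEL207C)
log2(6.033/0.902) = 2.742  (YHR172W)
log2(154.8/161.6) = -0.062  (YJL361C)
log2(22.96/44.96) = -0.970  (YJR273W)
log2(91.87/420.5) = -2.194  (YAR179W)
The largest magnitude belongs to YHR172W.

2.742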